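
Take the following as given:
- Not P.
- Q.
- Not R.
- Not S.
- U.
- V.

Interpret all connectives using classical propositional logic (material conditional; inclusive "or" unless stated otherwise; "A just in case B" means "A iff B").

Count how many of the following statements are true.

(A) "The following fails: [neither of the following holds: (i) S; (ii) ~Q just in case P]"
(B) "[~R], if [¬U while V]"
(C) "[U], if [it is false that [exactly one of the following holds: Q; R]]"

(A): This is ~(S nor (~Q <-> P)).

~Q = ~T = F
~Q <-> P = F <-> F = T
S nor (~Q <-> P) = F nor T = F
~(S nor (~Q <-> P)) = ~F = T
Hence (A) is true.

(B): In symbols: (~U & V) -> ~R

~U = ~T = F
~U & V = F & T = F
~R = ~F = T
(~U & V) -> ~R = F -> T = T
So (B) is true.

(C): Parsed as ~(Q xor R) -> U

Q xor R = T xor F = T
~(Q xor R) = ~T = F
~(Q xor R) -> U = F -> T = T
Thus (C) is true.

3 of the 3 statements are true.

3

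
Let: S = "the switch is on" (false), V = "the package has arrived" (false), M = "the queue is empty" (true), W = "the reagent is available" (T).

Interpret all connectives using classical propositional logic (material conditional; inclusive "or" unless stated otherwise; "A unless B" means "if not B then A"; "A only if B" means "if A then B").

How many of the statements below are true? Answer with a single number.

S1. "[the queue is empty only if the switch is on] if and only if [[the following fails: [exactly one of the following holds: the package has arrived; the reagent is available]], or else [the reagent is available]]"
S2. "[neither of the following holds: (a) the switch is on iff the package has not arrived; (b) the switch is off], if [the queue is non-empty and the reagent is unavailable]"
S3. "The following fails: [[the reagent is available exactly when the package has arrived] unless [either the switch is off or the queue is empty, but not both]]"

S1: In symbols: (M -> S) iff (not (V xor W) or W)

M -> S = True -> False = False
V xor W = False xor True = True
not (V xor W) = not True = False
not (V xor W) or W = False or True = True
(M -> S) iff (not (V xor W) or W) = False iff True = False
Thus S1 is false.

S2: Formalization: (not M and not W) -> ((S iff not V) nor not S)

not M = not True = False
not W = not True = False
not M and not W = False and False = False
not V = not False = True
S iff not V = False iff True = False
not S = not False = True
(S iff not V) nor not S = False nor True = False
(not M and not W) -> ((S iff not V) nor not S) = False -> False = True
Thus S2 is true.

S3: This is not ((W iff V) or (not S xor M)).

W iff V = True iff False = False
not S = not False = True
not S xor M = True xor True = False
(W iff V) or (not S xor M) = False or False = False
not ((W iff V) or (not S xor M)) = not False = True
Thus S3 is true.

True statements: 2.

2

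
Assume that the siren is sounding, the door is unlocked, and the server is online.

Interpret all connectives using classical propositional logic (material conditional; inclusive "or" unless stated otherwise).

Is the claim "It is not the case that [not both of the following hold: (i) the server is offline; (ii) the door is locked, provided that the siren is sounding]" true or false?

Let R = "the server is online" (T), P = "the siren is sounding" (T), Q = "the door is locked" (F).
Parsed as ~(~R nand (P -> Q))

~R = ~T = F
P -> Q = T -> F = F
~R nand (P -> Q) = F nand F = T
~(~R nand (P -> Q)) = ~T = F

False.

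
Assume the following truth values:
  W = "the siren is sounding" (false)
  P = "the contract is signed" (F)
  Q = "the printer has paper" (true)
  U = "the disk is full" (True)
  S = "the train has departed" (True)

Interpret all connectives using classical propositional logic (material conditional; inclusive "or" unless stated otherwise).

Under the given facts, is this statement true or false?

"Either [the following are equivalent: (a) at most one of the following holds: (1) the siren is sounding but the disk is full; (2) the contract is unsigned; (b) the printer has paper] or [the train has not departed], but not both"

True.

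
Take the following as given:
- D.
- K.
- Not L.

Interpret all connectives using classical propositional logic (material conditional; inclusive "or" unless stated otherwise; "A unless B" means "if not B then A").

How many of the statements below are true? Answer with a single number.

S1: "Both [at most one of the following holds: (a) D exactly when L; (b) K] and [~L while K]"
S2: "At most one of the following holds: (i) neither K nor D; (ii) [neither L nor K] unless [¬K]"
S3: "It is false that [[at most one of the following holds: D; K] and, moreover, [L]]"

3

S1: This is ((D ↔ L) ↑ K) ∧ (¬L ∧ K).

D ↔ L = T ↔ F = F
(D ↔ L) ↑ K = F ↑ T = T
¬L = ¬F = T
¬L ∧ K = T ∧ T = T
((D ↔ L) ↑ K) ∧ (¬L ∧ K) = T ∧ T = T
So S1 is true.

S2: This is (K ↓ D) ↑ ((L ↓ K) ∨ ¬K).

K ↓ D = T ↓ T = F
L ↓ K = F ↓ T = F
¬K = ¬T = F
(L ↓ K) ∨ ¬K = F ∨ F = F
(K ↓ D) ↑ ((L ↓ K) ∨ ¬K) = F ↑ F = T
Thus S2 is true.

S3: This is ¬((D ↑ K) ∧ L).

D ↑ K = T ↑ T = F
(D ↑ K) ∧ L = F ∧ F = F
¬((D ↑ K) ∧ L) = ¬F = T
So S3 is true.

3 of the 3 statements are true.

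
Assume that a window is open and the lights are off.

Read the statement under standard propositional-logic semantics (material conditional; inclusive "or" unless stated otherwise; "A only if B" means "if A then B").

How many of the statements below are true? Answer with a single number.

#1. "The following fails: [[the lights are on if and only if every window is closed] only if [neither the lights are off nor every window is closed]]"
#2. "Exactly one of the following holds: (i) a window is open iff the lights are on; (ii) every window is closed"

Let Q = "the lights are on" (F), P = "a window is open" (T).

#1: This is ~((Q <-> ~P) -> (~Q nor ~P)).

~P = ~T = F
Q <-> ~P = F <-> F = T
~Q = ~F = T
~P = ~T = F
~Q nor ~P = T nor F = F
(Q <-> ~P) -> (~Q nor ~P) = T -> F = F
~((Q <-> ~P) -> (~Q nor ~P)) = ~F = T
So #1 is true.

#2: Parsed as (P <-> Q) xor ~P

P <-> Q = T <-> F = F
~P = ~T = F
(P <-> Q) xor ~P = F xor F = F
Thus #2 is false.

True statements: 1.

1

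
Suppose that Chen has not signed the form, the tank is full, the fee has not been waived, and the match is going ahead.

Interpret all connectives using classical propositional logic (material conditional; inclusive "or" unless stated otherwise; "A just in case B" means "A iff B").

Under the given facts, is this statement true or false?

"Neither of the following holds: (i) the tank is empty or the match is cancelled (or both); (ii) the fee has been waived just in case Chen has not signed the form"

Let Q = "the tank is full" (True), S = "the match is cancelled" (False), R = "the fee has been waived" (False), W = "Chen has signed the form" (False).
This is (not Q or S) nor (R iff not W).

not Q = not True = False
not Q or S = False or False = False
not W = not False = True
R iff not W = False iff True = False
(not Q or S) nor (R iff not W) = False nor False = True

True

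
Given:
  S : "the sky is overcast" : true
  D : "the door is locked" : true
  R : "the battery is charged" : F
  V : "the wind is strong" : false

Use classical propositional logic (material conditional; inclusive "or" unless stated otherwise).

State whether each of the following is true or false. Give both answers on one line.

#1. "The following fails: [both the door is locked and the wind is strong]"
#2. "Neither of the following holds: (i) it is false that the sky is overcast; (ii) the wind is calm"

#1 T; #2 F

#1: Parsed as ¬(D ∧ V)

D ∧ V = T ∧ F = F
¬(D ∧ V) = ¬F = T
So #1 is true.

#2: Formalization: ¬S ↓ ¬V

¬S = ¬T = F
¬V = ¬F = T
¬S ↓ ¬V = F ↓ T = F
So #2 is false.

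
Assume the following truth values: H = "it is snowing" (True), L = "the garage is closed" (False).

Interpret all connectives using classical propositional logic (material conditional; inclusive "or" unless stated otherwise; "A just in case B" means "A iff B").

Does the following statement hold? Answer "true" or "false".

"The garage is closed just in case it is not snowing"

true

In symbols: L ↔ ¬H

¬H = ¬T = F
L ↔ ¬H = F ↔ F = T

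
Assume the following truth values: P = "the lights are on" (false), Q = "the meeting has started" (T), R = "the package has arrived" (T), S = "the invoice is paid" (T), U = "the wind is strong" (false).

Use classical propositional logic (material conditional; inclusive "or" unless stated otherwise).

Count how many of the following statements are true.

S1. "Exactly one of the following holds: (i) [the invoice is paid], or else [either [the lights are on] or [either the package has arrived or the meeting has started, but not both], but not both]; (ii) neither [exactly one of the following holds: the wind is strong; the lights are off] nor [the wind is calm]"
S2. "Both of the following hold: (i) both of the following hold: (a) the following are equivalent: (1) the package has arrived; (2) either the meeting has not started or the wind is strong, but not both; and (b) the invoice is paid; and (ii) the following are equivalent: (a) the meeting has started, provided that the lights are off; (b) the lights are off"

S1: Parsed as (S ∨ (P ⊕ (R ⊕ Q))) ⊕ ((U ⊕ ¬P) ↓ ¬U)

R ⊕ Q = T ⊕ T = F
P ⊕ (R ⊕ Q) = F ⊕ F = F
S ∨ (P ⊕ (R ⊕ Q)) = T ∨ F = T
¬P = ¬F = T
U ⊕ ¬P = F ⊕ T = T
¬U = ¬F = T
(U ⊕ ¬P) ↓ ¬U = T ↓ T = F
(S ∨ (P ⊕ (R ⊕ Q))) ⊕ ((U ⊕ ¬P) ↓ ¬U) = T ⊕ F = T
So S1 is true.

S2: Parsed as ((R ↔ (¬Q ⊕ U)) ∧ S) ∧ ((¬P → Q) ↔ ¬P)

¬Q = ¬T = F
¬Q ⊕ U = F ⊕ F = F
R ↔ (¬Q ⊕ U) = T ↔ F = F
(R ↔ (¬Q ⊕ U)) ∧ S = F ∧ T = F
¬P = ¬F = T
¬P → Q = T → T = T
¬P = ¬F = T
(¬P → Q) ↔ ¬P = T ↔ T = T
((R ↔ (¬Q ⊕ U)) ∧ S) ∧ ((¬P → Q) ↔ ¬P) = F ∧ T = F
Hence S2 is false.

1 of the 2 statements is true (S1).

1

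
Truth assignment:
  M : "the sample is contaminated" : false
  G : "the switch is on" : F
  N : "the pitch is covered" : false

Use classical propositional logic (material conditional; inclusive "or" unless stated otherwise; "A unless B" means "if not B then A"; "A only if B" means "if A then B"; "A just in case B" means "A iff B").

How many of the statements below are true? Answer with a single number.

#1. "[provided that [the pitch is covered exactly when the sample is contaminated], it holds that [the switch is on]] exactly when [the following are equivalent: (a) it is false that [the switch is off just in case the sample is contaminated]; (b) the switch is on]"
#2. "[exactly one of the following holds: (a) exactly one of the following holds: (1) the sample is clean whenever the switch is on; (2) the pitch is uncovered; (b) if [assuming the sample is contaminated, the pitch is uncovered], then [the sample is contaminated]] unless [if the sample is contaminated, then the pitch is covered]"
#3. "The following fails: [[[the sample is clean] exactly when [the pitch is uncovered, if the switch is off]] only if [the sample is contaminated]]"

#1: Parsed as ((N iff M) -> G) iff (not (not G iff M) iff G)

N iff M = False iff False = True
(N iff M) -> G = True -> False = False
not G = not False = True
not G iff M = True iff False = False
not (not G iff M) = not False = True
not (not G iff M) iff G = True iff False = False
((N iff M) -> G) iff (not (not G iff M) iff G) = False iff False = True
Thus #1 is true.

#2: Parsed as (((G -> not M) xor not N) xor ((M -> not N) -> M)) or (M -> N)

not M = not False = True
G -> not M = False -> True = True
not N = not False = True
(G -> not M) xor not N = True xor True = False
not N = not False = True
M -> not N = False -> True = True
(M -> not N) -> M = True -> False = False
((G -> not M) xor not N) xor ((M -> not N) -> M) = False xor False = False
M -> N = False -> False = True
(((G -> not M) xor not N) xor ((M -> not N) -> M)) or (M -> N) = False or True = True
Hence #2 is true.

#3: In symbols: not ((not M iff (not G -> not N)) -> M)

not M = not False = True
not G = not False = True
not N = not False = True
not G -> not N = True -> True = True
not M iff (not G -> not N) = True iff True = True
(not M iff (not G -> not N)) -> M = True -> False = False
not ((not M iff (not G -> not N)) -> M) = not False = True
So #3 is true.

Count: 3.

3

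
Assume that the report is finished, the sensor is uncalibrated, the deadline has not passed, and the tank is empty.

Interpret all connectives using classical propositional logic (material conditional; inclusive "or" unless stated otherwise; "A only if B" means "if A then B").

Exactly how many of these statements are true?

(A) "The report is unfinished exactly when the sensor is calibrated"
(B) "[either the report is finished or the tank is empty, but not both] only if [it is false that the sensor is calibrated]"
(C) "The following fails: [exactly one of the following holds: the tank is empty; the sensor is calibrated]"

Let U = "the report is finished" (True), H = "the sensor is calibrated" (False), V = "the tank is full" (False).

(A): This is not U iff H.

not U = not True = False
not U iff H = False iff False = True
Thus (A) is true.

(B): Parsed as (U xor not V) -> not H

not V = not False = True
U xor not V = True xor True = False
not H = not False = True
(U xor not V) -> not H = False -> True = True
Hence (B) is true.

(C): In symbols: not (not V xor H)

not V = not False = True
not V xor H = True xor False = True
not (not V xor H) = not True = False
Thus (C) is false.

2 of the 3 statements are true.

2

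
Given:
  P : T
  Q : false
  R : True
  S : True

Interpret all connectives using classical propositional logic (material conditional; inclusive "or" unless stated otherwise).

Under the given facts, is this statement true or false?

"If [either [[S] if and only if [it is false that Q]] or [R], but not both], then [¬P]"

This is ((S iff not Q) xor R) -> not P.

not Q = not False = True
S iff not Q = True iff True = True
(S iff not Q) xor R = True xor True = False
not P = not True = False
((S iff not Q) xor R) -> not P = False -> False = True

The statement is true.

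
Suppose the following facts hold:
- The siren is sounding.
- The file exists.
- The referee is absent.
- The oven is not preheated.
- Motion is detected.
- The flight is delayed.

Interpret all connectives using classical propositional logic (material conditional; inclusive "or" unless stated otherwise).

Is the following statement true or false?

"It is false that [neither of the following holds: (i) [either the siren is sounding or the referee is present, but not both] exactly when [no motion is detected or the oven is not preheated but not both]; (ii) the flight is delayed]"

True

Let G = "the siren is sounding" (T), R = "the referee is present" (F), P = "motion is detected" (T), U = "the oven is preheated" (F), Q = "the flight is delayed" (T).
In symbols: ¬(((G ⊕ R) ↔ (¬P ⊕ ¬U)) ↓ Q)

G ⊕ R = T ⊕ F = T
¬P = ¬T = F
¬U = ¬F = T
¬P ⊕ ¬U = F ⊕ T = T
(G ⊕ R) ↔ (¬P ⊕ ¬U) = T ↔ T = T
((G ⊕ R) ↔ (¬P ⊕ ¬U)) ↓ Q = T ↓ T = F
¬(((G ⊕ R) ↔ (¬P ⊕ ¬U)) ↓ Q) = ¬F = T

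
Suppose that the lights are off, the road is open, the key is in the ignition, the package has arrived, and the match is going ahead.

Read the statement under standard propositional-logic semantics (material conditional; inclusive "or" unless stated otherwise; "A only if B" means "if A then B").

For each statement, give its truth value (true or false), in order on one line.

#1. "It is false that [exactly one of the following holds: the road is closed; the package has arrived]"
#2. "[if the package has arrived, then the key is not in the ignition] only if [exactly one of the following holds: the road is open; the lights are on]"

#1 False, #2 True

Let Q = "the road is closed" (F), S = "the package has arrived" (T), R = "the key is in the ignition" (T), P = "the lights are on" (F).

#1: Formalization: ~(Q xor S)

Q xor S = F xor T = T
~(Q xor S) = ~T = F
Thus #1 is false.

#2: In symbols: (S -> ~R) -> (~Q xor P)

~R = ~T = F
S -> ~R = T -> F = F
~Q = ~F = T
~Q xor P = T xor F = T
(S -> ~R) -> (~Q xor P) = F -> T = T
Hence #2 is true.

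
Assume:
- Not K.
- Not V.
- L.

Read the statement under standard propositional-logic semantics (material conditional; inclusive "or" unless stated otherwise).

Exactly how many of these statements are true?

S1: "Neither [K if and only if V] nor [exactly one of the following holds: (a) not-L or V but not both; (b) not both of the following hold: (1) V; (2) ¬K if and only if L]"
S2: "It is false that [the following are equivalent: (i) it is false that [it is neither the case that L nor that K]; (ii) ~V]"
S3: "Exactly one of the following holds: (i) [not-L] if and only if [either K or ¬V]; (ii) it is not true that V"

S1: Formalization: (K <-> V) nor ((~L xor V) xor (V nand (~K <-> L)))

K <-> V = F <-> F = T
~L = ~T = F
~L xor V = F xor F = F
~K = ~F = T
~K <-> L = T <-> T = T
V nand (~K <-> L) = F nand T = T
(~L xor V) xor (V nand (~K <-> L)) = F xor T = T
(K <-> V) nor ((~L xor V) xor (V nand (~K <-> L))) = T nor T = F
Thus S1 is false.

S2: Formalization: ~(~(L nor K) <-> ~V)

L nor K = T nor F = F
~(L nor K) = ~F = T
~V = ~F = T
~(L nor K) <-> ~V = T <-> T = T
~(~(L nor K) <-> ~V) = ~T = F
So S2 is false.

S3: Parsed as (~L <-> (K | ~V)) xor ~V

~L = ~T = F
~V = ~F = T
K | ~V = F | T = T
~L <-> (K | ~V) = F <-> T = F
~V = ~F = T
(~L <-> (K | ~V)) xor ~V = F xor T = T
Hence S3 is true.

True statements: 1 (S3).

1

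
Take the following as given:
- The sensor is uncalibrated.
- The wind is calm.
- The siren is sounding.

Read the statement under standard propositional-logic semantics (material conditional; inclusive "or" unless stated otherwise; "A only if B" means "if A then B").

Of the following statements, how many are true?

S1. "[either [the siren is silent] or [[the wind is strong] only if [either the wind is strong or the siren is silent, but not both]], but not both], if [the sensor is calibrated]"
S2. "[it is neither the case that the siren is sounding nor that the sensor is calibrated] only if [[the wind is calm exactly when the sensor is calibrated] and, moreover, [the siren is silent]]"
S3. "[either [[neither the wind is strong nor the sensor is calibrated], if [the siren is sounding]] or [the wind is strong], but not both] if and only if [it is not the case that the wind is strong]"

3

Let P = "the sensor is calibrated" (F), R = "the siren is sounding" (T), Q = "the wind is strong" (F).

S1: In symbols: P → (¬R ⊕ (Q → (Q ⊕ ¬R)))

¬R = ¬T = F
¬R = ¬T = F
Q ⊕ ¬R = F ⊕ F = F
Q → (Q ⊕ ¬R) = F → F = T
¬R ⊕ (Q → (Q ⊕ ¬R)) = F ⊕ T = T
P → (¬R ⊕ (Q → (Q ⊕ ¬R))) = F → T = T
Hence S1 is true.

S2: This is (R ↓ P) → ((¬Q ↔ P) ∧ ¬R).

R ↓ P = T ↓ F = F
¬Q = ¬F = T
¬Q ↔ P = T ↔ F = F
¬R = ¬T = F
(¬Q ↔ P) ∧ ¬R = F ∧ F = F
(R ↓ P) → ((¬Q ↔ P) ∧ ¬R) = F → F = T
So S2 is true.

S3: This is ((R → (Q ↓ P)) ⊕ Q) ↔ ¬Q.

Q ↓ P = F ↓ F = T
R → (Q ↓ P) = T → T = T
(R → (Q ↓ P)) ⊕ Q = T ⊕ F = T
¬Q = ¬F = T
((R → (Q ↓ P)) ⊕ Q) ↔ ¬Q = T ↔ T = T
So S3 is true.

True statements: 3.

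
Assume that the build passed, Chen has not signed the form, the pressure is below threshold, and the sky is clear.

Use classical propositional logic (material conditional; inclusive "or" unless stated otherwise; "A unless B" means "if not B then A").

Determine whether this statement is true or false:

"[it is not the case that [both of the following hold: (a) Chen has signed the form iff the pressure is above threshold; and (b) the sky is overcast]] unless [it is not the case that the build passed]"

Let L = "Chen has signed the form" (F), G = "the pressure is above threshold" (F), V = "the sky is overcast" (F), R = "the build passed" (T).
Formalization: ¬((L ↔ G) ∧ V) ∨ ¬R

L ↔ G = F ↔ F = T
(L ↔ G) ∧ V = T ∧ F = F
¬((L ↔ G) ∧ V) = ¬F = T
¬R = ¬T = F
¬((L ↔ G) ∧ V) ∨ ¬R = T ∨ F = T

True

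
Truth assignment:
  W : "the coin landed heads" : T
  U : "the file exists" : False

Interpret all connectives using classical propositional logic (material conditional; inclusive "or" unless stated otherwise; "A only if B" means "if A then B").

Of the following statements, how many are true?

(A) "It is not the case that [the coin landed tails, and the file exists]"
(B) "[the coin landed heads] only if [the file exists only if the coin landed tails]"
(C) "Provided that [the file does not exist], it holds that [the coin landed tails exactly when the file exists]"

3

(A): Formalization: ~(~W & U)

~W = ~T = F
~W & U = F & F = F
~(~W & U) = ~F = T
Hence (A) is true.

(B): This is W -> (U -> ~W).

~W = ~T = F
U -> ~W = F -> F = T
W -> (U -> ~W) = T -> T = T
So (B) is true.

(C): In symbols: ~U -> (~W <-> U)

~U = ~F = T
~W = ~T = F
~W <-> U = F <-> F = T
~U -> (~W <-> U) = T -> T = T
So (C) is true.

Count: 3.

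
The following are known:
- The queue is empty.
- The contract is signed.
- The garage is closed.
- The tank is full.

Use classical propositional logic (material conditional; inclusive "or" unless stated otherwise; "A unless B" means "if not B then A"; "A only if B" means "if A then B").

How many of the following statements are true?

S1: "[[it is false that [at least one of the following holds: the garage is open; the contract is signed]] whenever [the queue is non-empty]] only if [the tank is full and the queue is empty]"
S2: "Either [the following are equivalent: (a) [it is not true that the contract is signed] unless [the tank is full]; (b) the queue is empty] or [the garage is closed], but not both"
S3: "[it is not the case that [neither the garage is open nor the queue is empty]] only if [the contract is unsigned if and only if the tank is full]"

Let P = "the queue is empty" (True), R = "the garage is closed" (True), Q = "the contract is signed" (True), S = "the tank is full" (True).

S1: This is (not P -> not (not R or Q)) -> (S and P).

not P = not True = False
not R = not True = False
not R or Q = False or True = True
not (not R or Q) = not True = False
not P -> not (not R or Q) = False -> False = True
S and P = True and True = True
(not P -> not (not R or Q)) -> (S and P) = True -> True = True
So S1 is true.

S2: In symbols: ((not Q or S) iff P) xor R

not Q = not True = False
not Q or S = False or True = True
(not Q or S) iff P = True iff True = True
((not Q or S) iff P) xor R = True xor True = False
Thus S2 is false.

S3: Formalization: not (not R nor P) -> (not Q iff S)

not R = not True = False
not R nor P = False nor True = False
not (not R nor P) = not False = True
not Q = not True = False
not Q iff S = False iff True = False
not (not R nor P) -> (not Q iff S) = True -> False = False
So S3 is false.

True statements: 1 (S1).

1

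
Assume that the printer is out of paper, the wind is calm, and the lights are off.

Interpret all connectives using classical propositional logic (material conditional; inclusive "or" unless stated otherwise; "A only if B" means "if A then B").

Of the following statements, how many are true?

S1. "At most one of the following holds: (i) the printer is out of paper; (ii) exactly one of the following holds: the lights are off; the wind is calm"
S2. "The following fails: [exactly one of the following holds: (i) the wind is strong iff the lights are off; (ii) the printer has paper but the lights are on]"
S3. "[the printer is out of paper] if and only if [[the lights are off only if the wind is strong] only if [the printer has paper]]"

3

Let L = "the printer has paper" (F), V = "the lights are on" (F), M = "the wind is strong" (F).

S1: In symbols: ~L nand (~V xor ~M)

~L = ~F = T
~V = ~F = T
~M = ~F = T
~V xor ~M = T xor T = F
~L nand (~V xor ~M) = T nand F = T
Hence S1 is true.

S2: Formalization: ~((M <-> ~V) xor (L & V))

~V = ~F = T
M <-> ~V = F <-> T = F
L & V = F & F = F
(M <-> ~V) xor (L & V) = F xor F = F
~((M <-> ~V) xor (L & V)) = ~F = T
So S2 is true.

S3: This is ~L <-> ((~V -> M) -> L).

~L = ~F = T
~V = ~F = T
~V -> M = T -> F = F
(~V -> M) -> L = F -> F = T
~L <-> ((~V -> M) -> L) = T <-> T = T
Hence S3 is true.

Count: 3.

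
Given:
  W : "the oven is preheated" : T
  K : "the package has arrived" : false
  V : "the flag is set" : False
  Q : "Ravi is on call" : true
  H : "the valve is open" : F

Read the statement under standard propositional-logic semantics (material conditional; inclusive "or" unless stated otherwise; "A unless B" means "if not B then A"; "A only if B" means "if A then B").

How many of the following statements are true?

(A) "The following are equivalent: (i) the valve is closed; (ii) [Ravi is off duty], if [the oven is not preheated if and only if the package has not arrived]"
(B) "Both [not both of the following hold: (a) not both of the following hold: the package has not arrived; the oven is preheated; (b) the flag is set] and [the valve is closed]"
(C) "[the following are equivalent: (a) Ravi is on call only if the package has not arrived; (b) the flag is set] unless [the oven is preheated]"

3

(A): Formalization: ~H <-> ((~W <-> ~K) -> ~Q)

~H = ~F = T
~W = ~T = F
~K = ~F = T
~W <-> ~K = F <-> T = F
~Q = ~T = F
(~W <-> ~K) -> ~Q = F -> F = T
~H <-> ((~W <-> ~K) -> ~Q) = T <-> T = T
Thus (A) is true.

(B): Parsed as ((~K nand W) nand V) & ~H

~K = ~F = T
~K nand W = T nand T = F
(~K nand W) nand V = F nand F = T
~H = ~F = T
((~K nand W) nand V) & ~H = T & T = T
Thus (B) is true.

(C): Formalization: ((Q -> ~K) <-> V) | W

~K = ~F = T
Q -> ~K = T -> T = T
(Q -> ~K) <-> V = T <-> F = F
((Q -> ~K) <-> V) | W = F | T = T
Hence (C) is true.

Count: 3.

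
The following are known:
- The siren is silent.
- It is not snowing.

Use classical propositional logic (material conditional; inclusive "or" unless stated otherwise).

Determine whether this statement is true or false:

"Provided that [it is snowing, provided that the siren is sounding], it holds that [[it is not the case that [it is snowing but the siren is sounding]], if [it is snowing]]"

The statement is true.

Let P = "the siren is sounding" (F), Q = "it is snowing" (F).
Formalization: (P -> Q) -> (Q -> ~(Q & P))

P -> Q = F -> F = T
Q & P = F & F = F
~(Q & P) = ~F = T
Q -> ~(Q & P) = F -> T = T
(P -> Q) -> (Q -> ~(Q & P)) = T -> T = T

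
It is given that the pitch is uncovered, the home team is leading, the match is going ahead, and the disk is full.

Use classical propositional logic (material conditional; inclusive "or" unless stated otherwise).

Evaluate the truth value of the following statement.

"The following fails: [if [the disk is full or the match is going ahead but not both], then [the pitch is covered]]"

False

Let K = "the disk is full" (T), R = "the match is cancelled" (F), P = "the pitch is covered" (F).
Parsed as ¬((K ⊕ ¬R) → P)

¬R = ¬F = T
K ⊕ ¬R = T ⊕ T = F
(K ⊕ ¬R) → P = F → F = T
¬((K ⊕ ¬R) → P) = ¬T = F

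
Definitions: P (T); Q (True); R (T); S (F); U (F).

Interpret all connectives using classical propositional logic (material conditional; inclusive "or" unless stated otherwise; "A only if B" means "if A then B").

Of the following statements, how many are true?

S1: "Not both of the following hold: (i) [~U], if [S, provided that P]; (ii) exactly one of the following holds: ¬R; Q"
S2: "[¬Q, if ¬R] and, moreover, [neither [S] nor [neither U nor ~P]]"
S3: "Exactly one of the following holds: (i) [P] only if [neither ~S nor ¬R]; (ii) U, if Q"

S1: Formalization: ((P -> S) -> ~U) nand (~R xor Q)

P -> S = T -> F = F
~U = ~F = T
(P -> S) -> ~U = F -> T = T
~R = ~T = F
~R xor Q = F xor T = T
((P -> S) -> ~U) nand (~R xor Q) = T nand T = F
Thus S1 is false.

S2: Parsed as (~R -> ~Q) & (S nor (U nor ~P))

~R = ~T = F
~Q = ~T = F
~R -> ~Q = F -> F = T
~P = ~T = F
U nor ~P = F nor F = T
S nor (U nor ~P) = F nor T = F
(~R -> ~Q) & (S nor (U nor ~P)) = T & F = F
So S2 is false.

S3: Formalization: (P -> (~S nor ~R)) xor (Q -> U)

~S = ~F = T
~R = ~T = F
~S nor ~R = T nor F = F
P -> (~S nor ~R) = T -> F = F
Q -> U = T -> F = F
(P -> (~S nor ~R)) xor (Q -> U) = F xor F = F
So S3 is false.

Count: 0.

0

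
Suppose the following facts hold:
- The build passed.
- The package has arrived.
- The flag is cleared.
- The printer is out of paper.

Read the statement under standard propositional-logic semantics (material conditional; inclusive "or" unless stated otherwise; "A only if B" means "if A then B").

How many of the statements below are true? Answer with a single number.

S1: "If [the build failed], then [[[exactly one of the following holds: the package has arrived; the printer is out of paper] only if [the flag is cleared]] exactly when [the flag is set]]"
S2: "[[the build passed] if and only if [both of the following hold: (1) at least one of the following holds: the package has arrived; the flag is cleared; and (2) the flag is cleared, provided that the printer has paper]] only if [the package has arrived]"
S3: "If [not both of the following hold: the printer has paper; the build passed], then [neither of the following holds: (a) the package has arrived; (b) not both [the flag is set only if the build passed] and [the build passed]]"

Let P = "the build passed" (T), Q = "the package has arrived" (T), S = "the printer has paper" (F), R = "the flag is set" (F).

S1: Parsed as ¬P → (((Q ⊕ ¬S) → ¬R) ↔ R)

¬P = ¬T = F
¬S = ¬F = T
Q ⊕ ¬S = T ⊕ T = F
¬R = ¬F = T
(Q ⊕ ¬S) → ¬R = F → T = T
((Q ⊕ ¬S) → ¬R) ↔ R = T ↔ F = F
¬P → (((Q ⊕ ¬S) → ¬R) ↔ R) = F → F = T
Hence S1 is true.

S2: In symbols: (P ↔ ((Q ∨ ¬R) ∧ (S → ¬R))) → Q

¬R = ¬F = T
Q ∨ ¬R = T ∨ T = T
¬R = ¬F = T
S → ¬R = F → T = T
(Q ∨ ¬R) ∧ (S → ¬R) = T ∧ T = T
P ↔ ((Q ∨ ¬R) ∧ (S → ¬R)) = T ↔ T = T
(P ↔ ((Q ∨ ¬R) ∧ (S → ¬R))) → Q = T → T = T
Hence S2 is true.

S3: Formalization: (S ↑ P) → (Q ↓ ((R → P) ↑ P))

S ↑ P = F ↑ T = T
R → P = F → T = T
(R → P) ↑ P = T ↑ T = F
Q ↓ ((R → P) ↑ P) = T ↓ F = F
(S ↑ P) → (Q ↓ ((R → P) ↑ P)) = T → F = F
Thus S3 is false.

Count: 2.

2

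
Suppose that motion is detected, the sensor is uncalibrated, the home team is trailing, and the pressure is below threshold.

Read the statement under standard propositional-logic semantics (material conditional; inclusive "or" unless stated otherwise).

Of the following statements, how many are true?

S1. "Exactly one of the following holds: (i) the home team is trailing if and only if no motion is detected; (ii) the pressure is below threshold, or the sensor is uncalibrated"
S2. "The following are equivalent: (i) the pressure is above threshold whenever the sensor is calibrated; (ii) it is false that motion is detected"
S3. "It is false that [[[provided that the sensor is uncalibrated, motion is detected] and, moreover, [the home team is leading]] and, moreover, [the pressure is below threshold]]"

2

Let R = "the home team is leading" (F), P = "motion is detected" (T), S = "the pressure is above threshold" (F), Q = "the sensor is calibrated" (F).

S1: In symbols: (¬R ↔ ¬P) ⊕ (¬S ∨ ¬Q)

¬R = ¬F = T
¬P = ¬T = F
¬R ↔ ¬P = T ↔ F = F
¬S = ¬F = T
¬Q = ¬F = T
¬S ∨ ¬Q = T ∨ T = T
(¬R ↔ ¬P) ⊕ (¬S ∨ ¬Q) = F ⊕ T = T
So S1 is true.

S2: In symbols: (Q → S) ↔ ¬P

Q → S = F → F = T
¬P = ¬T = F
(Q → S) ↔ ¬P = T ↔ F = F
Thus S2 is false.

S3: Formalization: ¬(((¬Q → P) ∧ R) ∧ ¬S)

¬Q = ¬F = T
¬Q → P = T → T = T
(¬Q → P) ∧ R = T ∧ F = F
¬S = ¬F = T
((¬Q → P) ∧ R) ∧ ¬S = F ∧ T = F
¬(((¬Q → P) ∧ R) ∧ ¬S) = ¬F = T
Thus S3 is true.

2 of the 3 statements are true.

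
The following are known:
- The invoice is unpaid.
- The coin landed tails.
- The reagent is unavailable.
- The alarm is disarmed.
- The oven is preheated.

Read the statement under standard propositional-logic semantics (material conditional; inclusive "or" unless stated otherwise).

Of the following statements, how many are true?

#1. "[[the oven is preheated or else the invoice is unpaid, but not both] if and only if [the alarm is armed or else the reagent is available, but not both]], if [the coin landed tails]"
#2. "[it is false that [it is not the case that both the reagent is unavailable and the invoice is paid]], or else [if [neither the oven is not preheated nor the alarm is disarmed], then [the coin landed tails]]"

2

Let Q = "the coin landed heads" (False), U = "the oven is preheated" (True), P = "the invoice is paid" (False), S = "the alarm is armed" (False), R = "the reagent is available" (False).

#1: In symbols: not Q -> ((U xor not P) iff (S xor R))

not Q = not False = True
not P = not False = True
U xor not P = True xor True = False
S xor R = False xor False = False
(U xor not P) iff (S xor R) = False iff False = True
not Q -> ((U xor not P) iff (S xor R)) = True -> True = True
So #1 is true.

#2: Formalization: not (not R nand P) or ((not U nor not S) -> not Q)

not R = not False = True
not R nand P = True nand False = True
not (not R nand P) = not True = False
not U = not True = False
not S = not False = True
not U nor not S = False nor True = False
not Q = not False = True
(not U nor not S) -> not Q = False -> True = True
not (not R nand P) or ((not U nor not S) -> not Q) = False or True = True
Thus #2 is true.

Count: 2.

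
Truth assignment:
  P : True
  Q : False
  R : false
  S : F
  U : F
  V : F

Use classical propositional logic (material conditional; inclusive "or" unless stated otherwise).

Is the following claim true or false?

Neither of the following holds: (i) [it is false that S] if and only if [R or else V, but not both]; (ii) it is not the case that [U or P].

Formalization: (¬S ↔ (R ⊕ V)) ↓ ¬(U ∨ P)

¬S = ¬F = T
R ⊕ V = F ⊕ F = F
¬S ↔ (R ⊕ V) = T ↔ F = F
U ∨ P = F ∨ T = T
¬(U ∨ P) = ¬T = F
(¬S ↔ (R ⊕ V)) ↓ ¬(U ∨ P) = F ↓ F = T

True.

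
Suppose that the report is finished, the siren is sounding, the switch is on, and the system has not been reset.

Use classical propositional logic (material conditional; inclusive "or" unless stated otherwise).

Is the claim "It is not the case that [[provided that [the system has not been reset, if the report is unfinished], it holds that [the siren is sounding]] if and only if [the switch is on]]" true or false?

False

Let L = "the report is finished" (T), R = "the system has been reset" (F), D = "the siren is sounding" (T), W = "the switch is on" (T).
Parsed as ~(((~L -> ~R) -> D) <-> W)

~L = ~T = F
~R = ~F = T
~L -> ~R = F -> T = T
(~L -> ~R) -> D = T -> T = T
((~L -> ~R) -> D) <-> W = T <-> T = T
~(((~L -> ~R) -> D) <-> W) = ~T = F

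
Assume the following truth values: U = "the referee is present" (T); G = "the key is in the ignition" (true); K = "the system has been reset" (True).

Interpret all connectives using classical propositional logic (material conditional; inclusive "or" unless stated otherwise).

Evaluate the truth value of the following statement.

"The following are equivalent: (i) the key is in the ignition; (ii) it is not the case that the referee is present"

Values: G=True, U=True.
In symbols: G iff not U

not U = not True = False
G iff not U = True iff False = False

False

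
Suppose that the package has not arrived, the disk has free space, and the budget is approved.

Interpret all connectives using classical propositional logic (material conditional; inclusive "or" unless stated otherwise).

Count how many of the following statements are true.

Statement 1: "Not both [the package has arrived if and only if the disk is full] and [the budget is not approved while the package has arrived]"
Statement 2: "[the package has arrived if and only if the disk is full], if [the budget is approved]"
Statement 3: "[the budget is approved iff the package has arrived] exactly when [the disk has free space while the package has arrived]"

Let P = "the package has arrived" (False), Q = "the disk is full" (False), R = "the budget is approved" (True).

Statement 1: This is (P iff Q) nand (not R and P).

P iff Q = False iff False = True
not R = not True = False
not R and P = False and False = False
(P iff Q) nand (not R and P) = True nand False = True
So Statement 1 is true.

Statement 2: Parsed as R -> (P iff Q)

P iff Q = False iff False = True
R -> (P iff Q) = True -> True = True
Hence Statement 2 is true.

Statement 3: In symbols: (R iff P) iff (not Q and P)

R iff P = True iff False = False
not Q = not False = True
not Q and P = True and False = False
(R iff P) iff (not Q and P) = False iff False = True
Thus Statement 3 is true.

3 of the 3 statements are true (Statement 1, Statement 2, Statement 3).

3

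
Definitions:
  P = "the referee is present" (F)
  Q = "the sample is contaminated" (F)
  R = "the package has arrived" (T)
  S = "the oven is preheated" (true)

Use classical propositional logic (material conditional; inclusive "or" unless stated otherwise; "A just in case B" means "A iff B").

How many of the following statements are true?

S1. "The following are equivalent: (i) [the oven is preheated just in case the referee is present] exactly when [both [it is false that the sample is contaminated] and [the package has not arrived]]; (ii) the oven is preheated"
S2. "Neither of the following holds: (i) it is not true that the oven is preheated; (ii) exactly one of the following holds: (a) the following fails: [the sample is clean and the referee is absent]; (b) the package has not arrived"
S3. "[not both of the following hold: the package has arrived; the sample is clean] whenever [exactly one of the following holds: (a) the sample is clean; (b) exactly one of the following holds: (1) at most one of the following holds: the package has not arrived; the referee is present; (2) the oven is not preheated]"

3

S1: Formalization: ((S <-> P) <-> (~Q & ~R)) <-> S

S <-> P = T <-> F = F
~Q = ~F = T
~R = ~T = F
~Q & ~R = T & F = F
(S <-> P) <-> (~Q & ~R) = F <-> F = T
((S <-> P) <-> (~Q & ~R)) <-> S = T <-> T = T
Hence S1 is true.

S2: In symbols: ~S nor (~(~Q & ~P) xor ~R)

~S = ~T = F
~Q = ~F = T
~P = ~F = T
~Q & ~P = T & T = T
~(~Q & ~P) = ~T = F
~R = ~T = F
~(~Q & ~P) xor ~R = F xor F = F
~S nor (~(~Q & ~P) xor ~R) = F nor F = T
So S2 is true.

S3: In symbols: (~Q xor ((~R nand P) xor ~S)) -> (R nand ~Q)

~Q = ~F = T
~R = ~T = F
~R nand P = F nand F = T
~S = ~T = F
(~R nand P) xor ~S = T xor F = T
~Q xor ((~R nand P) xor ~S) = T xor T = F
~Q = ~F = T
R nand ~Q = T nand T = F
(~Q xor ((~R nand P) xor ~S)) -> (R nand ~Q) = F -> F = T
Thus S3 is true.

True statements: 3 (S1, S2, S3).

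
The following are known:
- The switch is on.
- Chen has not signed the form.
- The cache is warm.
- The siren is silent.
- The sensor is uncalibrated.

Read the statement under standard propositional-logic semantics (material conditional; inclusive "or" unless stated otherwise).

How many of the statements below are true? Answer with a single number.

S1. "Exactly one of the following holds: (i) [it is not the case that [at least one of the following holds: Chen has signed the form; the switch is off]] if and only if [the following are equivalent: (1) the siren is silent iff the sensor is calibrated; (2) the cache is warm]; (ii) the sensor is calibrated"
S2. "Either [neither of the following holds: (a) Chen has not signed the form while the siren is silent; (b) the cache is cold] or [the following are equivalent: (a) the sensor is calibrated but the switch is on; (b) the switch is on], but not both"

0

Let Q = "Chen has signed the form" (F), P = "the switch is on" (T), S = "the siren is sounding" (F), U = "the sensor is calibrated" (F), R = "the cache is warm" (T).

S1: Formalization: (¬(Q ∨ ¬P) ↔ ((¬S ↔ U) ↔ R)) ⊕ U

¬P = ¬T = F
Q ∨ ¬P = F ∨ F = F
¬(Q ∨ ¬P) = ¬F = T
¬S = ¬F = T
¬S ↔ U = T ↔ F = F
(¬S ↔ U) ↔ R = F ↔ T = F
¬(Q ∨ ¬P) ↔ ((¬S ↔ U) ↔ R) = T ↔ F = F
(¬(Q ∨ ¬P) ↔ ((¬S ↔ U) ↔ R)) ⊕ U = F ⊕ F = F
Thus S1 is false.

S2: This is ((¬Q ∧ ¬S) ↓ ¬R) ⊕ ((U ∧ P) ↔ P).

¬Q = ¬F = T
¬S = ¬F = T
¬Q ∧ ¬S = T ∧ T = T
¬R = ¬T = F
(¬Q ∧ ¬S) ↓ ¬R = T ↓ F = F
U ∧ P = F ∧ T = F
(U ∧ P) ↔ P = F ↔ T = F
((¬Q ∧ ¬S) ↓ ¬R) ⊕ ((U ∧ P) ↔ P) = F ⊕ F = F
So S2 is false.

Count: 0.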